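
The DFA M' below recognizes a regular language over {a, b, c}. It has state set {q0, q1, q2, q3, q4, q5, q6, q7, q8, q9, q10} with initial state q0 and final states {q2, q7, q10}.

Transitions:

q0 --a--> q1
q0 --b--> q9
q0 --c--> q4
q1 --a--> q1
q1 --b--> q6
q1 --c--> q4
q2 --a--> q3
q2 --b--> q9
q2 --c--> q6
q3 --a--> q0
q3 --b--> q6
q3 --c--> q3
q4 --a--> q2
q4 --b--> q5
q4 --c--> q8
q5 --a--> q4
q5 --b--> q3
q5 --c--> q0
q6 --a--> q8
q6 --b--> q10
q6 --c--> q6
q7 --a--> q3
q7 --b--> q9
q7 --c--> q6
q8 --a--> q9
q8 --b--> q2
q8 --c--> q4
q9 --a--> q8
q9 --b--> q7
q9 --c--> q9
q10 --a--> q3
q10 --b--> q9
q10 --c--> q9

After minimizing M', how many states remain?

7

Initial partition by acceptance: {q2,q7,q10} | {q0,q1,q3,q4,q5,q6,q8,q9}.
On input a, block {q0,q1,q3,q4,q5,q6,q8,q9} splits into {q0,q1,q3,q5,q6,q8,q9} and {q4}.
Split {q0,q1,q3,q5,q6,q8,q9} by δ(·,a) → {q0,q1,q3,q6,q8,q9} and {q5}.
Refine {q0,q1,q3,q6,q8,q9} on symbol b: members go to different blocks, giving {q0,q1,q3} and {q6,q8,q9}.
Refine {q0,q1,q3} on symbol c: members go to different blocks, giving {q0,q1} and {q3}.
Split {q6,q8,q9} by δ(·,c) → {q6,q9} and {q8}.
Stable partition: {q2,q7,q10} | {q0,q1} | {q4} | {q5} | {q6,q9} | {q3} | {q8} — 7 equivalence classes.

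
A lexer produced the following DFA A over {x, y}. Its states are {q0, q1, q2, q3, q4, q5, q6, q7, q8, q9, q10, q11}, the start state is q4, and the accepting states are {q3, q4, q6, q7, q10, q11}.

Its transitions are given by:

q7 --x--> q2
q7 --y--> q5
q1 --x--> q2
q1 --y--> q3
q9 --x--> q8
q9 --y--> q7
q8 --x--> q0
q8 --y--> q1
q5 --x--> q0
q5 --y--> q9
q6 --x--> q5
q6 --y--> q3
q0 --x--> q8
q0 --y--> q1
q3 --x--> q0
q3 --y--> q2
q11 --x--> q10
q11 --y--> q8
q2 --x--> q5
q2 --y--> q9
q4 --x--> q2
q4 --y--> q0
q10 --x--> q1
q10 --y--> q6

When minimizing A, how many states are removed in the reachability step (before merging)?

BFS from q4 reaches {q0, q1, q2, q3, q4, q5, q7, q8, q9}; the 3 state(s) q6, q10, q11 are never visited.

3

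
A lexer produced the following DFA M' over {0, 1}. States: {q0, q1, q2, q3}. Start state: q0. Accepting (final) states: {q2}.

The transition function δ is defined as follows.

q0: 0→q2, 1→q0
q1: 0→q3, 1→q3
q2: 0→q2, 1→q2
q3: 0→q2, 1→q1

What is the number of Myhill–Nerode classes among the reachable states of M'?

States {q1,q3} cannot be reached from the start state, so discard them.
Start with accepting vs non-accepting: {q2} | {q0}.
The partition is now stable with 2 blocks: {q2} | {q0}.

2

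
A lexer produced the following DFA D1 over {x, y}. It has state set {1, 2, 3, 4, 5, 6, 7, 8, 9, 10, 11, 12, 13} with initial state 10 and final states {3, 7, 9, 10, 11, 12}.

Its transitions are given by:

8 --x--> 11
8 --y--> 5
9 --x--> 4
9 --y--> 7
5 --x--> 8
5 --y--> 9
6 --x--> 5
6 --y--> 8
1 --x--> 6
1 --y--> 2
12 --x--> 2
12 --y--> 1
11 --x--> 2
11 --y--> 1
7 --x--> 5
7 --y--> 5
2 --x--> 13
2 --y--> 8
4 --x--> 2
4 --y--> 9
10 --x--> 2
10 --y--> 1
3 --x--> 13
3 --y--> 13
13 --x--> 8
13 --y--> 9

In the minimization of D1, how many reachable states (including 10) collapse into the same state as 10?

States {3,12} cannot be reached from the start state, so discard them.
P0 = {7,9,10,11} | {1,2,4,5,6,8,13}.
On input y, block {7,9,10,11} splits into {7,10,11} and {9}.
Refine {1,2,4,5,6,8,13} on symbol x: members go to different blocks, giving {1,2,4,5,6,13} and {8}.
Split {1,2,4,5,6,13} by δ(·,x) → {1,2,4,6} and {5,13}.
On input x, block {7,10,11} splits into {10,11} and {7}.
Refine {1,2,4,6} on symbol x: members go to different blocks, giving {1,4} and {2,6}.
On input y, block {1,4} splits into {1} and {4}.
The partition is now stable with 8 blocks: {10,11} | {1} | {9} | {8} | {5,13} | {7} | {2,6} | {4}.
State 10 belongs to the block {10,11}, which has 2 states.

2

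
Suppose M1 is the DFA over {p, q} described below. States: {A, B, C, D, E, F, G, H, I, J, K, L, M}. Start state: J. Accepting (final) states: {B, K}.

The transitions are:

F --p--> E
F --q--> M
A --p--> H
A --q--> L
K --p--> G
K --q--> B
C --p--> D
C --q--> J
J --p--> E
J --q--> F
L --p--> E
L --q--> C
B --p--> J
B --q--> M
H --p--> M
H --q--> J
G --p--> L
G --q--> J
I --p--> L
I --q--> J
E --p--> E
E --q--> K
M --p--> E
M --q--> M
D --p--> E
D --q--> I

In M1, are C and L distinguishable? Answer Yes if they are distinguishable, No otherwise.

Reachable states from the start: {B,C,D,E,F,G,I,J,K,L,M}. Unreachable: {A,H} — drop them.
Start with accepting vs non-accepting: {B,K} | {C,D,E,F,G,I,J,L,M}.
Split {B,K} by δ(·,q) → {B} and {K}.
Refine {C,D,E,F,G,I,J,L,M} on symbol q: members go to different blocks, giving {C,D,F,G,I,J,L,M} and {E}.
Split {C,D,F,G,I,J,L,M} by δ(·,p) → {D,F,J,L,M} and {C,G,I}.
Split {D,F,J,L,M} by δ(·,q) → {F,J,M} and {D,L}.
The partition is now stable with 6 blocks: {B} | {F,J,M} | {K} | {E} | {C,G,I} | {D,L}.
C and L end up in different blocks, so they are distinguishable. For instance, the string 'pq' is accepted from only L.

Yes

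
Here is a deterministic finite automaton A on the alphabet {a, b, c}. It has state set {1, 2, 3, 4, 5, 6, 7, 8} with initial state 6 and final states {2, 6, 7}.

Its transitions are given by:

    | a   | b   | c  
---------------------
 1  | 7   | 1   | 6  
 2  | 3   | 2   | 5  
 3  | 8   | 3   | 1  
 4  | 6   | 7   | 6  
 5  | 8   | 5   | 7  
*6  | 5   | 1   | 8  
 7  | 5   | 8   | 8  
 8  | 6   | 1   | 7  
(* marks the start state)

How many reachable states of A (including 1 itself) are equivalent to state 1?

First remove the unreachable states {2,3,4}; 5 states remain.
P0 = {6,7} | {1,5,8}.
On input a, block {1,5,8} splits into {1,8} and {5}.
The partition is now stable with 3 blocks: {6,7} | {1,8} | {5}.
State 1 belongs to the block {1,8}, which has 2 states.

2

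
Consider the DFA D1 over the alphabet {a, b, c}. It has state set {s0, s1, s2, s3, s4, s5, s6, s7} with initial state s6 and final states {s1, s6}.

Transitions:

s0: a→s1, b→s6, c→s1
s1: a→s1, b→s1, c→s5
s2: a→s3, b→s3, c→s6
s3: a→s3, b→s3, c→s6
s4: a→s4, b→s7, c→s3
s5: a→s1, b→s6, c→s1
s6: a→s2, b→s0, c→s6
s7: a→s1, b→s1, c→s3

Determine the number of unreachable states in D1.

BFS from s6 reaches {s0, s1, s2, s3, s5, s6}; the 2 state(s) s4, s7 are never visited.

2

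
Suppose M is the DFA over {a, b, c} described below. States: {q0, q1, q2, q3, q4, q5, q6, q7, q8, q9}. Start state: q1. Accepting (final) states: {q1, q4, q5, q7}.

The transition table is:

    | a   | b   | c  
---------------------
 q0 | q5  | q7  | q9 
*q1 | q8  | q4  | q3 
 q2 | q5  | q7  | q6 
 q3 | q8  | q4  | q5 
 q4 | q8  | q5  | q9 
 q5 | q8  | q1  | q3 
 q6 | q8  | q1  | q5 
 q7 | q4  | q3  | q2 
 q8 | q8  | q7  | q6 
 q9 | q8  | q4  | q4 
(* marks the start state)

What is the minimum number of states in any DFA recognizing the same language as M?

First remove the unreachable states {q0}; 9 states remain.
Start with accepting vs non-accepting: {q1,q4,q5,q7} | {q2,q3,q6,q8,q9}.
On input a, block {q1,q4,q5,q7} splits into {q1,q4,q5} and {q7}.
Split {q2,q3,q6,q8,q9} by δ(·,a) → {q3,q6,q8,q9} and {q2}.
Split {q3,q6,q8,q9} by δ(·,b) → {q3,q6,q9} and {q8}.
No further refinement is possible. Final partition (5 blocks): {q1,q4,q5} | {q3,q6,q9} | {q7} | {q2} | {q8}.

5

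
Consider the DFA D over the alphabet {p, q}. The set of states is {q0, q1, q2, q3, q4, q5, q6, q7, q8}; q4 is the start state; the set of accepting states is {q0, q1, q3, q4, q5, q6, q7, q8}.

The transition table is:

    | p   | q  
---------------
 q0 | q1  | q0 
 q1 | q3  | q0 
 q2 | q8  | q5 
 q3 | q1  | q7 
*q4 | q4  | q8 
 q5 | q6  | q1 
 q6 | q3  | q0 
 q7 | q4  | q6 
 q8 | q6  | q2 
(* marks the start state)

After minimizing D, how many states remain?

8

Start with accepting vs non-accepting: {q0,q1,q3,q4,q5,q6,q7,q8} | {q2}.
On input q, block {q0,q1,q3,q4,q5,q6,q7,q8} splits into {q0,q1,q3,q4,q5,q6,q7} and {q8}.
Split {q0,q1,q3,q4,q5,q6,q7} by δ(·,q) → {q0,q1,q3,q5,q6,q7} and {q4}.
Refine {q0,q1,q3,q5,q6,q7} on symbol p: members go to different blocks, giving {q0,q1,q3,q5,q6} and {q7}.
Refine {q0,q1,q3,q5,q6} on symbol q: members go to different blocks, giving {q0,q1,q5,q6} and {q3}.
Refine {q0,q1,q5,q6} on symbol p: members go to different blocks, giving {q0,q5} and {q1,q6}.
Split {q0,q5} by δ(·,q) → {q0} and {q5}.
The partition is now stable with 8 blocks: {q0} | {q2} | {q8} | {q4} | {q7} | {q3} | {q1,q6} | {q5}.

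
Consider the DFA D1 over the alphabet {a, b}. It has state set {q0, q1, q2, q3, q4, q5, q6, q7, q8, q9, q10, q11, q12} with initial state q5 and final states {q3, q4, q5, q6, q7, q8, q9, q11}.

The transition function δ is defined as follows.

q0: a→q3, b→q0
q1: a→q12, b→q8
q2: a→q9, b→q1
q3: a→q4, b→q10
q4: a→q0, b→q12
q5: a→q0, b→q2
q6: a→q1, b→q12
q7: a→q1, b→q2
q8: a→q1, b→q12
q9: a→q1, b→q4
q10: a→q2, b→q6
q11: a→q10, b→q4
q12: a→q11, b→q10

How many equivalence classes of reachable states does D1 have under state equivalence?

States {q7} cannot be reached from the start state, so discard them.
P0 = {q3,q4,q5,q6,q8,q9,q11} | {q0,q1,q2,q10,q12}.
Refine {q3,q4,q5,q6,q8,q9,q11} on symbol a: members go to different blocks, giving {q4,q5,q6,q8,q9,q11} and {q3}.
Refine {q4,q5,q6,q8,q9,q11} on symbol b: members go to different blocks, giving {q4,q5,q6,q8} and {q9,q11}.
Split {q0,q1,q2,q10,q12} by δ(·,a) → {q1,q10} and {q2,q12} and {q0}.
Split {q4,q5,q6,q8} by δ(·,a) → {q4,q5} and {q6,q8}.
No further refinement is possible. Final partition (7 blocks): {q4,q5} | {q1,q10} | {q3} | {q9,q11} | {q2,q12} | {q0} | {q6,q8}.

7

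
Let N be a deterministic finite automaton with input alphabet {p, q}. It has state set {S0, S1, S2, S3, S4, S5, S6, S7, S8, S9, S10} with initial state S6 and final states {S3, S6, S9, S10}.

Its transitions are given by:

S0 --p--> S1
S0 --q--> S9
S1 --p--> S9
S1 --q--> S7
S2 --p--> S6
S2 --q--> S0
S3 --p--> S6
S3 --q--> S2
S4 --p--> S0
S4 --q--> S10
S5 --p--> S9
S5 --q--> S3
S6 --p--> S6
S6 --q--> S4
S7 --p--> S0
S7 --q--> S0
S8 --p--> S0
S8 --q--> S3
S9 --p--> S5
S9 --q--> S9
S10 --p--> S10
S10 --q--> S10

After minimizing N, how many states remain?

10

Reachable states from the start: {S0,S1,S2,S3,S4,S5,S6,S7,S9,S10}. Unreachable: {S8} — drop them.
P0 = {S3,S6,S9,S10} | {S0,S1,S2,S4,S5,S7}.
Refine {S3,S6,S9,S10} on symbol p: members go to different blocks, giving {S3,S6,S10} and {S9}.
On input q, block {S3,S6,S10} splits into {S3,S6} and {S10}.
Split {S0,S1,S2,S4,S5,S7} by δ(·,p) → {S0,S4,S7} and {S1,S5} and {S2}.
Split {S3,S6} by δ(·,q) → {S3} and {S6}.
Split {S0,S4,S7} by δ(·,p) → {S4,S7} and {S0}.
Refine {S4,S7} on symbol q: members go to different blocks, giving {S4} and {S7}.
Split {S1,S5} by δ(·,q) → {S1} and {S5}.
Stable partition: {S3} | {S4} | {S9} | {S10} | {S1} | {S2} | {S6} | {S0} | {S7} | {S5} — 10 equivalence classes.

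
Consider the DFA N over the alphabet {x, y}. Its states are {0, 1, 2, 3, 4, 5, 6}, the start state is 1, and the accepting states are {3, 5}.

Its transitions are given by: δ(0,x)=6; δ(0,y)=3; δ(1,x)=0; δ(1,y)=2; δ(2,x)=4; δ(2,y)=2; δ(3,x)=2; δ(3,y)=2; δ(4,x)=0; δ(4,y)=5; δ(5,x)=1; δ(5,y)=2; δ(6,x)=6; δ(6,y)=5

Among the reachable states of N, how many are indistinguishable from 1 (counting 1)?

2

P0 = {3,5} | {0,1,2,4,6}.
Refine {0,1,2,4,6} on symbol y: members go to different blocks, giving {0,4,6} and {1,2}.
Stable partition: {3,5} | {0,4,6} | {1,2} — 3 equivalence classes.
State 1 belongs to the block {1,2}, which has 2 states.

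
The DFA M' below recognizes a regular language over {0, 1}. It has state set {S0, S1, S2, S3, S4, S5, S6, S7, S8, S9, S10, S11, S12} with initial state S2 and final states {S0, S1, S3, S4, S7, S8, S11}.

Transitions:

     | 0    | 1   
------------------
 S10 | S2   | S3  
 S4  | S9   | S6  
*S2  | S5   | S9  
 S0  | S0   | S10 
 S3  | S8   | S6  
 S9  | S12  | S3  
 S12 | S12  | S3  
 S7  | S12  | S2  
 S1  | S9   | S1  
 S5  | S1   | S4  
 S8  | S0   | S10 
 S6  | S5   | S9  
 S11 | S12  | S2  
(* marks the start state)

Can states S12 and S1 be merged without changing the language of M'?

First remove the unreachable states {S7,S11}; 11 states remain.
Initial partition by acceptance: {S0,S1,S3,S4,S8} | {S2,S5,S6,S9,S10,S12}.
Refine {S0,S1,S3,S4,S8} on symbol 0: members go to different blocks, giving {S0,S3,S8} and {S1,S4}.
On input 0, block {S2,S5,S6,S9,S10,S12} splits into {S2,S6,S9,S10,S12} and {S5}.
On input 0, block {S2,S6,S9,S10,S12} splits into {S9,S10,S12} and {S2,S6}.
On input 1, block {S0,S3,S8} splits into {S0,S8} and {S3}.
On input 0, block {S9,S10,S12} splits into {S9,S12} and {S10}.
Split {S1,S4} by δ(·,1) → {S1} and {S4}.
The partition is now stable with 8 blocks: {S0,S8} | {S9,S12} | {S1} | {S5} | {S2,S6} | {S3} | {S10} | {S4}.
S12 and S1 end up in different blocks, so they are distinguishable. For instance, the string 'ε' is accepted from only S1.

No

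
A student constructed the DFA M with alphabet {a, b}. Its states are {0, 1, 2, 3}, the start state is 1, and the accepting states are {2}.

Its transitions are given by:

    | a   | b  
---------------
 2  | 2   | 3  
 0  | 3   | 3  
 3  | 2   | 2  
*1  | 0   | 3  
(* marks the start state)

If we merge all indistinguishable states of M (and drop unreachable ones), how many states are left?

Initial partition by acceptance: {2} | {0,1,3}.
Refine {0,1,3} on symbol a: members go to different blocks, giving {0,1} and {3}.
Refine {0,1} on symbol a: members go to different blocks, giving {0} and {1}.
No further refinement is possible. Final partition (4 blocks): {2} | {0} | {3} | {1}.

4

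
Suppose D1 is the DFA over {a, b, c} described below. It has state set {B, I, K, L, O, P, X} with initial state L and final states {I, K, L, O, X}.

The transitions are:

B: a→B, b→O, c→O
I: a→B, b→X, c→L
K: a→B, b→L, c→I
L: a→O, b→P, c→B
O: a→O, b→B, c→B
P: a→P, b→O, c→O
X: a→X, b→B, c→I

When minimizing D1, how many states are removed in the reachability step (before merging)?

BFS from L reaches {B, L, O, P}; the 3 state(s) I, K, X are never visited.

3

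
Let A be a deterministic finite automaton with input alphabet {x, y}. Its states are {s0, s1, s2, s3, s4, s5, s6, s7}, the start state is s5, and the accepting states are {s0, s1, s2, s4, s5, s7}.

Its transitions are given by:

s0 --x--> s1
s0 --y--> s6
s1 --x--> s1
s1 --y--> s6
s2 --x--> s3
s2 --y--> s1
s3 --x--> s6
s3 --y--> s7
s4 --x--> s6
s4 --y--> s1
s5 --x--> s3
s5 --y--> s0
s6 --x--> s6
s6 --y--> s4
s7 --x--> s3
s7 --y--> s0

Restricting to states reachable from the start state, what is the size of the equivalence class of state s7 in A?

First remove the unreachable states {s2}; 7 states remain.
P0 = {s0,s1,s4,s5,s7} | {s3,s6}.
Refine {s0,s1,s4,s5,s7} on symbol x: members go to different blocks, giving {s4,s5,s7} and {s0,s1}.
Stable partition: {s4,s5,s7} | {s3,s6} | {s0,s1} — 3 equivalence classes.
State s7 belongs to the block {s4,s5,s7}, which has 3 states.

3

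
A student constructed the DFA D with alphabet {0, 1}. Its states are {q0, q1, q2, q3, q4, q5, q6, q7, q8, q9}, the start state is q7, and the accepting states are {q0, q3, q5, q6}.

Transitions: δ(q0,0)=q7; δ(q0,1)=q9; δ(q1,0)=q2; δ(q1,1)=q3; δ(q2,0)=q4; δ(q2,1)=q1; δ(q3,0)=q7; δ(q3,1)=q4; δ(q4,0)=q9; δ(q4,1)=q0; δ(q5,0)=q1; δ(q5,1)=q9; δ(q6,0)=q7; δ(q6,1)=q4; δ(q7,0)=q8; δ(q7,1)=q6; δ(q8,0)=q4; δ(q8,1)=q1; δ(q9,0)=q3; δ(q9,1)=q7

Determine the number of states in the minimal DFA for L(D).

6

First remove the unreachable states {q5}; 9 states remain.
P0 = {q0,q3,q6} | {q1,q2,q4,q7,q8,q9}.
Split {q1,q2,q4,q7,q8,q9} by δ(·,0) → {q1,q2,q4,q7,q8} and {q9}.
Refine {q0,q3,q6} on symbol 1: members go to different blocks, giving {q3,q6} and {q0}.
Split {q1,q2,q4,q7,q8} by δ(·,0) → {q1,q2,q7,q8} and {q4}.
Split {q1,q2,q7,q8} by δ(·,0) → {q1,q7} and {q2,q8}.
The partition is now stable with 6 blocks: {q3,q6} | {q1,q7} | {q9} | {q0} | {q4} | {q2,q8}.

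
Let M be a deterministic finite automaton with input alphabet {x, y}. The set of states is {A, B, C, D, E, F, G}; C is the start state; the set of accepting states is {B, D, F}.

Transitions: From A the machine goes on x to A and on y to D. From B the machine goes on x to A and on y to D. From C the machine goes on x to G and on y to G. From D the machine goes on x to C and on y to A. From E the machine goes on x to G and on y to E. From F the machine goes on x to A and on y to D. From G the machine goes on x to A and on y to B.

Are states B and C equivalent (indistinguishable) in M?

No

Reachable states from the start: {A,B,C,D,G}. Unreachable: {E,F} — drop them.
Start with accepting vs non-accepting: {B,D} | {A,C,G}.
Refine {B,D} on symbol y: members go to different blocks, giving {B} and {D}.
On input y, block {A,C,G} splits into {A} and {C} and {G}.
The partition is now stable with 5 blocks: {B} | {A} | {D} | {C} | {G}.
B and C end up in different blocks, so they are distinguishable. For instance, the string 'ε' is accepted from only B.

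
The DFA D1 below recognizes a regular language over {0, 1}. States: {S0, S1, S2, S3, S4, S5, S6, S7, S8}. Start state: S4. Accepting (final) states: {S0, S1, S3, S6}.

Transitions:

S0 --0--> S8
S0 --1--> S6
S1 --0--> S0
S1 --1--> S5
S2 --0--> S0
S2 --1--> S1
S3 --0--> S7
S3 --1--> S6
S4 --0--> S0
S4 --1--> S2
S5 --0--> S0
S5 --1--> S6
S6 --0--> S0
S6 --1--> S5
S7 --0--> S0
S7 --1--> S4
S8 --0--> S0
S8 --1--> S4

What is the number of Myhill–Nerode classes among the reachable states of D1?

5

Reachable states from the start: {S0,S1,S2,S4,S5,S6,S8}. Unreachable: {S3,S7} — drop them.
Start with accepting vs non-accepting: {S0,S1,S6} | {S2,S4,S5,S8}.
On input 0, block {S0,S1,S6} splits into {S1,S6} and {S0}.
Split {S2,S4,S5,S8} by δ(·,1) → {S2,S5} and {S4,S8}.
Split {S4,S8} by δ(·,1) → {S4} and {S8}.
Stable partition: {S1,S6} | {S2,S5} | {S0} | {S4} | {S8} — 5 equivalence classes.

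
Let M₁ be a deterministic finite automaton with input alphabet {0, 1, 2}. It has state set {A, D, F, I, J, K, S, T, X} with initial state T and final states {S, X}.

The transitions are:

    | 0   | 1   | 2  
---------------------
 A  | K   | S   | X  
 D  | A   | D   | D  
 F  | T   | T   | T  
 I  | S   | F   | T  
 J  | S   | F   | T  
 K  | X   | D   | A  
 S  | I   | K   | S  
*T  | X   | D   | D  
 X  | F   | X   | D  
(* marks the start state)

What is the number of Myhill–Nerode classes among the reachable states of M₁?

8

Reachable states from the start: {A,D,F,I,K,S,T,X}. Unreachable: {J} — drop them.
Start with accepting vs non-accepting: {S,X} | {A,D,F,I,K,T}.
On input 1, block {S,X} splits into {X} and {S}.
Split {A,D,F,I,K,T} by δ(·,0) → {A,D,F} and {K,T} and {I}.
On input 0, block {A,D,F} splits into {A,F} and {D}.
Split {A,F} by δ(·,1) → {F} and {A}.
On input 2, block {K,T} splits into {T} and {K}.
No further refinement is possible. Final partition (8 blocks): {X} | {F} | {S} | {T} | {I} | {D} | {A} | {K}.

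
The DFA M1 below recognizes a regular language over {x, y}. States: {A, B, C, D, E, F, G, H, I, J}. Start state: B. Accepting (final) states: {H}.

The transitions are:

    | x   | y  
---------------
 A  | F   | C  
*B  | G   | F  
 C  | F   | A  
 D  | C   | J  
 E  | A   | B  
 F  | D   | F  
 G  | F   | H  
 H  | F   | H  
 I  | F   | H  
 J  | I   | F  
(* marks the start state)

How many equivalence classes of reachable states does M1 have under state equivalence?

States {E} cannot be reached from the start state, so discard them.
Start with accepting vs non-accepting: {H} | {A,B,C,D,F,G,I,J}.
Split {A,B,C,D,F,G,I,J} by δ(·,y) → {A,B,C,D,F,J} and {G,I}.
On input x, block {A,B,C,D,F,J} splits into {A,C,D,F} and {B,J}.
On input y, block {A,C,D,F} splits into {A,C,F} and {D}.
Split {A,C,F} by δ(·,x) → {A,C} and {F}.
The partition is now stable with 6 blocks: {H} | {A,C} | {G,I} | {B,J} | {D} | {F}.

6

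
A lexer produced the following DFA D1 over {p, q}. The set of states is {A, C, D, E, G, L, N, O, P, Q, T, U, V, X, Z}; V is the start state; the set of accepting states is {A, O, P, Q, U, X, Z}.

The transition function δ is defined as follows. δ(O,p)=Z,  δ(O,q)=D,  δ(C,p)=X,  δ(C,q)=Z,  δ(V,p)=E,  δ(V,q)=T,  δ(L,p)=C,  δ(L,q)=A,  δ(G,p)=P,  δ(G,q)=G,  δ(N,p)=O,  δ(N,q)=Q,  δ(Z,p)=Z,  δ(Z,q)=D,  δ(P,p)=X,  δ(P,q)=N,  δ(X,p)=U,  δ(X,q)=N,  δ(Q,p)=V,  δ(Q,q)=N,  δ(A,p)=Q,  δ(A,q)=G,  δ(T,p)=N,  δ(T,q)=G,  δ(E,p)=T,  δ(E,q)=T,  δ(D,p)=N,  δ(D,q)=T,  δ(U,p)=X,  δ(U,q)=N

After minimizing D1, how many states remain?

9

Reachable states from the start: {D,E,G,N,O,P,Q,T,U,V,X,Z}. Unreachable: {A,C,L} — drop them.
P0 = {O,P,Q,U,X,Z} | {D,E,G,N,T,V}.
Refine {O,P,Q,U,X,Z} on symbol p: members go to different blocks, giving {O,P,U,X,Z} and {Q}.
On input p, block {D,E,G,N,T,V} splits into {D,E,T,V} and {G,N}.
Split {O,P,U,X,Z} by δ(·,q) → {P,U,X} and {O,Z}.
Split {D,E,T,V} by δ(·,p) → {E,V} and {D,T}.
Split {E,V} by δ(·,p) → {V} and {E}.
On input p, block {G,N} splits into {N} and {G}.
Refine {D,T} on symbol q: members go to different blocks, giving {D} and {T}.
The partition is now stable with 9 blocks: {P,U,X} | {V} | {Q} | {N} | {O,Z} | {D} | {E} | {G} | {T}.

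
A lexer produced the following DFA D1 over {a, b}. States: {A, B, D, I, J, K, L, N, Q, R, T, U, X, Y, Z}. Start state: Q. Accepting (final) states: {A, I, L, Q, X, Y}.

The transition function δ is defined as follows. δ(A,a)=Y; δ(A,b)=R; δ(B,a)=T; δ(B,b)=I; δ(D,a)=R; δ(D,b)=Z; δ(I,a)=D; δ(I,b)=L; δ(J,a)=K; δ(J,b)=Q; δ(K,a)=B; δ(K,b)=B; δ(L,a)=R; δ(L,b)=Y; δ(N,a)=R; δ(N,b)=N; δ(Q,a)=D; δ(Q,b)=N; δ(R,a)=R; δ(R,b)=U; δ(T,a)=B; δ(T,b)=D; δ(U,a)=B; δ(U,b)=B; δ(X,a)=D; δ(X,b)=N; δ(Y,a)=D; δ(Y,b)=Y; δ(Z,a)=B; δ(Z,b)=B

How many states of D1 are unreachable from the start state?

4

Starting at Q and following transitions, the reachable set is {B, D, I, L, N, Q, R, T, U, Y, Z}. That leaves A, J, K, X unreachable — 4 in total.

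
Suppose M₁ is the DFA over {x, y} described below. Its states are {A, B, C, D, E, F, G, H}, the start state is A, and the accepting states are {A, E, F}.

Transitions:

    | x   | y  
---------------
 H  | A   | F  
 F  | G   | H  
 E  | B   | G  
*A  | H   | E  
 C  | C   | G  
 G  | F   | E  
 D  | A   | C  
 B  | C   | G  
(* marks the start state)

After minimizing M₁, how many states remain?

6

States {D} cannot be reached from the start state, so discard them.
Initial partition by acceptance: {A,E,F} | {B,C,G,H}.
Refine {A,E,F} on symbol y: members go to different blocks, giving {E,F} and {A}.
Refine {B,C,G,H} on symbol x: members go to different blocks, giving {B,C} and {G} and {H}.
Refine {E,F} on symbol x: members go to different blocks, giving {E} and {F}.
Stable partition: {E} | {B,C} | {A} | {G} | {H} | {F} — 6 equivalence classes.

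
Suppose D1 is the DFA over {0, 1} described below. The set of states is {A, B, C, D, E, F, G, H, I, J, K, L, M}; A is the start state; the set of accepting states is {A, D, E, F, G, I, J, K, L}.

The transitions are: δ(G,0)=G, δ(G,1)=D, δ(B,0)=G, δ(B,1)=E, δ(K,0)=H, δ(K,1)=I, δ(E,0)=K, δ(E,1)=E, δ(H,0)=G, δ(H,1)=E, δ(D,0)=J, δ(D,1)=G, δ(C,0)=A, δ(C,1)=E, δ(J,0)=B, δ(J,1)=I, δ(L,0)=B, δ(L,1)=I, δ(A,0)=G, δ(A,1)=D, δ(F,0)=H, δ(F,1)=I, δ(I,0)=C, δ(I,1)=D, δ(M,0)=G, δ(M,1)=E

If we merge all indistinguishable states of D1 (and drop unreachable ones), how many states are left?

States {F,L,M} cannot be reached from the start state, so discard them.
Initial partition by acceptance: {A,D,E,G,I,J,K} | {B,C,H}.
Refine {A,D,E,G,I,J,K} on symbol 0: members go to different blocks, giving {A,D,E,G} and {I,J,K}.
Split {A,D,E,G} by δ(·,0) → {A,G} and {D,E}.
On input 1, block {I,J,K} splits into {J,K} and {I}.
Split {D,E} by δ(·,1) → {D} and {E}.
The partition is now stable with 6 blocks: {A,G} | {B,C,H} | {J,K} | {D} | {I} | {E}.

6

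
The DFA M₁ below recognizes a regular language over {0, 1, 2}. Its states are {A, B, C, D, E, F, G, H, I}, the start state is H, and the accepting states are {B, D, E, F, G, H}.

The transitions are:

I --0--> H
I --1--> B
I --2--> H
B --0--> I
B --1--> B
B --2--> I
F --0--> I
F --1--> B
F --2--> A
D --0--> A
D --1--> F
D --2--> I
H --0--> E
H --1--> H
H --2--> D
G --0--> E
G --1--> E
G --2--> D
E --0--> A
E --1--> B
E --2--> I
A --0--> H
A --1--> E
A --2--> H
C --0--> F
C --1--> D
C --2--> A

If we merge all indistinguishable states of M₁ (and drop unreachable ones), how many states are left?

3

States {C,G} cannot be reached from the start state, so discard them.
P0 = {B,D,E,F,H} | {A,I}.
Split {B,D,E,F,H} by δ(·,0) → {B,D,E,F} and {H}.
No further refinement is possible. Final partition (3 blocks): {B,D,E,F} | {A,I} | {H}.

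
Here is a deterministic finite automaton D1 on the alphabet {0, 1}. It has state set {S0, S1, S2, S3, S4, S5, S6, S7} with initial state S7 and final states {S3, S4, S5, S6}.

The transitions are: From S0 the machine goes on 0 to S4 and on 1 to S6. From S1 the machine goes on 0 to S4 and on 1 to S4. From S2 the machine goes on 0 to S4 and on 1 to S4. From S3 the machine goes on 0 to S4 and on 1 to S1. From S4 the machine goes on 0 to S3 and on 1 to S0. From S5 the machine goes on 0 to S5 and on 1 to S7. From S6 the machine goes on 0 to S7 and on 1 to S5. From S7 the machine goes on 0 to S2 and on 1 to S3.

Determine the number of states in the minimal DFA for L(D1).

Initial partition by acceptance: {S3,S4,S5,S6} | {S0,S1,S2,S7}.
Refine {S3,S4,S5,S6} on symbol 0: members go to different blocks, giving {S3,S4,S5} and {S6}.
Split {S0,S1,S2,S7} by δ(·,0) → {S0,S1,S2} and {S7}.
Split {S3,S4,S5} by δ(·,1) → {S3,S4} and {S5}.
Split {S0,S1,S2} by δ(·,1) → {S1,S2} and {S0}.
On input 1, block {S3,S4} splits into {S3} and {S4}.
No further refinement is possible. Final partition (7 blocks): {S3} | {S1,S2} | {S6} | {S7} | {S5} | {S0} | {S4}.

7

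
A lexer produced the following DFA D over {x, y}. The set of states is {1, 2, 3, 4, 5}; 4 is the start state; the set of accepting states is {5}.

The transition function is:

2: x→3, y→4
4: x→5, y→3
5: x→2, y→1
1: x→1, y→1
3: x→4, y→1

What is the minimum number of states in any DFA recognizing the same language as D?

5

All states are reachable from the start state.
Start with accepting vs non-accepting: {5} | {1,2,3,4}.
Split {1,2,3,4} by δ(·,x) → {1,2,3} and {4}.
Split {1,2,3} by δ(·,x) → {1,2} and {3}.
On input x, block {1,2} splits into {1} and {2}.
The partition is now stable with 5 blocks: {5} | {1} | {4} | {3} | {2}.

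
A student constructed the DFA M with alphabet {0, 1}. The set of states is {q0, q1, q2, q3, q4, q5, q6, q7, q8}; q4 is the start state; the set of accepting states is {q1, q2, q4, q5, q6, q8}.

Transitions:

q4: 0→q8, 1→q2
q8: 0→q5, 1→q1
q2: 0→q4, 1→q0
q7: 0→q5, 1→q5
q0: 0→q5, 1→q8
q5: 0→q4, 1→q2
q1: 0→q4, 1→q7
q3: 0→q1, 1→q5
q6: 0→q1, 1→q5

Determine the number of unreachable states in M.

2

Starting at q4 and following transitions, the reachable set is {q0, q1, q2, q4, q5, q7, q8}. That leaves q3, q6 unreachable — 2 in total.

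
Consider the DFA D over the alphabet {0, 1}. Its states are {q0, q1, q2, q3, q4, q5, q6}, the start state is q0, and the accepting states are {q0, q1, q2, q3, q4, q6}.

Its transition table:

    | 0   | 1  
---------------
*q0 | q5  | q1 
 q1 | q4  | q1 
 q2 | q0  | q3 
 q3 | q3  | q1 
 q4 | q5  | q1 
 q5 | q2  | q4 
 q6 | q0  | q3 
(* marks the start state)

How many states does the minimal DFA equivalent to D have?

Reachable states from the start: {q0,q1,q2,q3,q4,q5}. Unreachable: {q6} — drop them.
Initial partition by acceptance: {q0,q1,q2,q3,q4} | {q5}.
Split {q0,q1,q2,q3,q4} by δ(·,0) → {q1,q2,q3} and {q0,q4}.
Split {q1,q2,q3} by δ(·,0) → {q1,q2} and {q3}.
Refine {q1,q2} on symbol 1: members go to different blocks, giving {q1} and {q2}.
Stable partition: {q1} | {q5} | {q0,q4} | {q3} | {q2} — 5 equivalence classes.

5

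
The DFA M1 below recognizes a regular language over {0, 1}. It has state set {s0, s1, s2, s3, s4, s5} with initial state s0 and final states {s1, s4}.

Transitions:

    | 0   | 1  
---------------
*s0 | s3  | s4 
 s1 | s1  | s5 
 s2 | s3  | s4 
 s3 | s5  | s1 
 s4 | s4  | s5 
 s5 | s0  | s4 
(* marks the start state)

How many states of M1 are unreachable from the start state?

1

Starting at s0 and following transitions, the reachable set is {s0, s1, s3, s4, s5}. That leaves s2 unreachable — 1 in total.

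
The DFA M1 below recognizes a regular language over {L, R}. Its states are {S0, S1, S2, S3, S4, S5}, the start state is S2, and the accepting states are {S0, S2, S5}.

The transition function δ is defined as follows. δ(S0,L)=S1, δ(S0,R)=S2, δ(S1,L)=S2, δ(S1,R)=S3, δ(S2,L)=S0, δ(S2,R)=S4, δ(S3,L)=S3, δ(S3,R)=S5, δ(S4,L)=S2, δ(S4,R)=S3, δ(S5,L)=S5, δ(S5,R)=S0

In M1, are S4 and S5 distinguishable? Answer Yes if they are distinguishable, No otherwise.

Yes

Start with accepting vs non-accepting: {S0,S2,S5} | {S1,S3,S4}.
Refine {S0,S2,S5} on symbol L: members go to different blocks, giving {S2,S5} and {S0}.
On input L, block {S2,S5} splits into {S2} and {S5}.
On input L, block {S1,S3,S4} splits into {S1,S4} and {S3}.
Stable partition: {S2} | {S1,S4} | {S0} | {S5} | {S3} — 5 equivalence classes.
S4 and S5 end up in different blocks, so they are distinguishable. For instance, the string 'ε' is accepted from only S5.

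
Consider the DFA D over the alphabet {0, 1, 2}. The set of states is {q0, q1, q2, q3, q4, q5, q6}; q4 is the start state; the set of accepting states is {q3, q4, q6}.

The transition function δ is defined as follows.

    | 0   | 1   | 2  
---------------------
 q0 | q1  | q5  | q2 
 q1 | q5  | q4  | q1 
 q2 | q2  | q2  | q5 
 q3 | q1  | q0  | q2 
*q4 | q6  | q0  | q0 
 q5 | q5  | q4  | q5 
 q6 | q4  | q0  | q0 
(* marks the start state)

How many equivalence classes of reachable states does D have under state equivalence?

First remove the unreachable states {q3}; 6 states remain.
Initial partition by acceptance: {q4,q6} | {q0,q1,q2,q5}.
Refine {q0,q1,q2,q5} on symbol 1: members go to different blocks, giving {q0,q2} and {q1,q5}.
Split {q0,q2} by δ(·,0) → {q0} and {q2}.
No further refinement is possible. Final partition (4 blocks): {q4,q6} | {q0} | {q1,q5} | {q2}.

4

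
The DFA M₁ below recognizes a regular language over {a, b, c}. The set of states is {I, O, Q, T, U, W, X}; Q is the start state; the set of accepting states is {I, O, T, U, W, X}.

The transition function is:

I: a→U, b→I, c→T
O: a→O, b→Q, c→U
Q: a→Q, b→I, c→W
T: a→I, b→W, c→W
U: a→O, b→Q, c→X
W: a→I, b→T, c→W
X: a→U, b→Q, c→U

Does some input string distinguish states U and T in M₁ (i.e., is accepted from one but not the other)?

All states are reachable from the start state.
Start with accepting vs non-accepting: {I,O,T,U,W,X} | {Q}.
Split {I,O,T,U,W,X} by δ(·,b) → {I,T,W} and {O,U,X}.
On input a, block {I,T,W} splits into {T,W} and {I}.
Stable partition: {T,W} | {Q} | {O,U,X} | {I} — 4 equivalence classes.
U and T end up in different blocks, so they are distinguishable. For instance, the string 'b' is accepted from only T.

Yes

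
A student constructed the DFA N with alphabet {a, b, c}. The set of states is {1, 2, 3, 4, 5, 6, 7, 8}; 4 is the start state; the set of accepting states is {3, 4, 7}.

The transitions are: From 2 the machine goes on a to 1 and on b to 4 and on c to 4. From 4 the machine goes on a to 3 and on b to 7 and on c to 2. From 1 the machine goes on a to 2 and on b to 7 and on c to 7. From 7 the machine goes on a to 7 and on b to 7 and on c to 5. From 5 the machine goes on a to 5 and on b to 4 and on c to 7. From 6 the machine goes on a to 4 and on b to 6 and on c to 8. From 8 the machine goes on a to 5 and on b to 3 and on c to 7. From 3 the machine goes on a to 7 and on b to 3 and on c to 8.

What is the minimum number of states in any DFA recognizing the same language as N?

First remove the unreachable states {6}; 7 states remain.
Start with accepting vs non-accepting: {3,4,7} | {1,2,5,8}.
The partition is now stable with 2 blocks: {3,4,7} | {1,2,5,8}.

2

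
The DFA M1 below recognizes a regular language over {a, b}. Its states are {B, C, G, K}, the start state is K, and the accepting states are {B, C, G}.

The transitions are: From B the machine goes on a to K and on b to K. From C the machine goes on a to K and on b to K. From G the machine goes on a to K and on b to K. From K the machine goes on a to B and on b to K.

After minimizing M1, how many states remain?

Reachable states from the start: {B,K}. Unreachable: {C,G} — drop them.
Initial partition by acceptance: {B} | {K}.
Stable partition: {B} | {K} — 2 equivalence classes.

2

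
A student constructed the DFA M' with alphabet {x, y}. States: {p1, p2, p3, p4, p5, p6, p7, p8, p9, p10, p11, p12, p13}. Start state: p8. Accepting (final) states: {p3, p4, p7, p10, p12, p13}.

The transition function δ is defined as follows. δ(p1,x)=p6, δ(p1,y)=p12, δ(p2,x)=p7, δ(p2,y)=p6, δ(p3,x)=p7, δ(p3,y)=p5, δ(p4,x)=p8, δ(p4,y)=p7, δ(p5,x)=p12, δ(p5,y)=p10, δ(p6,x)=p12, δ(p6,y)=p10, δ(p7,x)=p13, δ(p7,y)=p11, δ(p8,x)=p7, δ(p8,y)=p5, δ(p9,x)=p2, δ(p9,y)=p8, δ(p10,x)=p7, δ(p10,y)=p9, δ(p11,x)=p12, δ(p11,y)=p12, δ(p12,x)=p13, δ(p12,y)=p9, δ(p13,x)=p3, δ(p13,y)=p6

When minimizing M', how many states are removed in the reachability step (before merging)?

No path from p8 leads to p1, p4; the other 11 states are all reachable.

2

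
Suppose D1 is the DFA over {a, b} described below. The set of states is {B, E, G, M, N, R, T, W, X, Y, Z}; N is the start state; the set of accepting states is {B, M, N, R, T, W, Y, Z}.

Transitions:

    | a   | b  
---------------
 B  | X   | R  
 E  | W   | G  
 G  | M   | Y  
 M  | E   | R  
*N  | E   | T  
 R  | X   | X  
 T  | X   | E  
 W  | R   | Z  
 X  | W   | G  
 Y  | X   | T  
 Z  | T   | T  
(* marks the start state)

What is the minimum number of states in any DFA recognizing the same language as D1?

6

Reachable states from the start: {E,G,M,N,R,T,W,X,Y,Z}. Unreachable: {B} — drop them.
Start with accepting vs non-accepting: {M,N,R,T,W,Y,Z} | {E,G,X}.
Split {M,N,R,T,W,Y,Z} by δ(·,a) → {M,N,R,T,Y} and {W,Z}.
Split {M,N,R,T,Y} by δ(·,b) → {M,N,Y} and {R,T}.
Refine {E,G,X} on symbol a: members go to different blocks, giving {E,X} and {G}.
Split {W,Z} by δ(·,b) → {Z} and {W}.
The partition is now stable with 6 blocks: {M,N,Y} | {E,X} | {Z} | {R,T} | {G} | {W}.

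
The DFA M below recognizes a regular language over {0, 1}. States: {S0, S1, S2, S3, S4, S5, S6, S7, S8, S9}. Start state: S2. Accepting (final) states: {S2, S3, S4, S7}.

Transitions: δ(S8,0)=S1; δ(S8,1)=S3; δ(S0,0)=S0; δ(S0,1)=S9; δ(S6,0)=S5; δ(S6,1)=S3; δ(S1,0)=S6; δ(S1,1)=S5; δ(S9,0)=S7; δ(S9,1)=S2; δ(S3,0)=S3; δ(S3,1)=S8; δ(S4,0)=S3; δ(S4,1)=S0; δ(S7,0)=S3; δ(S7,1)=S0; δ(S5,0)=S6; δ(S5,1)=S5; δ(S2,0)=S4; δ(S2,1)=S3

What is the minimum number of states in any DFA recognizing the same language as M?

7

Start with accepting vs non-accepting: {S2,S3,S4,S7} | {S0,S1,S5,S6,S8,S9}.
Refine {S2,S3,S4,S7} on symbol 1: members go to different blocks, giving {S3,S4,S7} and {S2}.
Split {S0,S1,S5,S6,S8,S9} by δ(·,0) → {S0,S1,S5,S6,S8} and {S9}.
On input 1, block {S0,S1,S5,S6,S8} splits into {S1,S5} and {S6,S8} and {S0}.
On input 1, block {S3,S4,S7} splits into {S4,S7} and {S3}.
No further refinement is possible. Final partition (7 blocks): {S4,S7} | {S1,S5} | {S2} | {S9} | {S6,S8} | {S0} | {S3}.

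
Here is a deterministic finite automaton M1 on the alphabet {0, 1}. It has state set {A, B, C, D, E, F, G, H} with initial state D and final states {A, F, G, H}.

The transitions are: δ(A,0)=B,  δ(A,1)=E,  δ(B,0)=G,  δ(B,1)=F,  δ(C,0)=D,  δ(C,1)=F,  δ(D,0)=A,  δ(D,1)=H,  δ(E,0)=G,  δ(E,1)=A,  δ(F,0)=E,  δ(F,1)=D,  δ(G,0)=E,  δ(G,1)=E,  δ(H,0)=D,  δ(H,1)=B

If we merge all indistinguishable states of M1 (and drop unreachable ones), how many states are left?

2

Reachable states from the start: {A,B,D,E,F,G,H}. Unreachable: {C} — drop them.
Initial partition by acceptance: {A,F,G,H} | {B,D,E}.
No further refinement is possible. Final partition (2 blocks): {A,F,G,H} | {B,D,E}.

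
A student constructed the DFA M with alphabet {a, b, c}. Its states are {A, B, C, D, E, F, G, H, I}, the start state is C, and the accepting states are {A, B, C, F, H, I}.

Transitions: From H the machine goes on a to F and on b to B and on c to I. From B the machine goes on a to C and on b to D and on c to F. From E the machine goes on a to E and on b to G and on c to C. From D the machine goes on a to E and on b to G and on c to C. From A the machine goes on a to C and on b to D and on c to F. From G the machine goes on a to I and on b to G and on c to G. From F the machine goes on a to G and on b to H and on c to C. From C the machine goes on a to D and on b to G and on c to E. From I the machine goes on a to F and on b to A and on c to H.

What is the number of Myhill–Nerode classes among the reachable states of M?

6

All states are reachable from the start state.
Start with accepting vs non-accepting: {A,B,C,F,H,I} | {D,E,G}.
On input a, block {A,B,C,F,H,I} splits into {A,B,H,I} and {C,F}.
On input b, block {A,B,H,I} splits into {A,B} and {H,I}.
Refine {D,E,G} on symbol a: members go to different blocks, giving {D,E} and {G}.
Split {C,F} by δ(·,a) → {C} and {F}.
No further refinement is possible. Final partition (6 blocks): {A,B} | {D,E} | {C} | {H,I} | {G} | {F}.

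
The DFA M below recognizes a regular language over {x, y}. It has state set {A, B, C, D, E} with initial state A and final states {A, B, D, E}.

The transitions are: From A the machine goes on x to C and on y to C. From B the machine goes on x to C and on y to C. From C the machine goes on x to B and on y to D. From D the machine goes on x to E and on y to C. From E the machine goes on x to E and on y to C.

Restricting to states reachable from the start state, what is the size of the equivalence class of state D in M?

2

All states are reachable from the start state.
Initial partition by acceptance: {A,B,D,E} | {C}.
Refine {A,B,D,E} on symbol x: members go to different blocks, giving {A,B} and {D,E}.
The partition is now stable with 3 blocks: {A,B} | {C} | {D,E}.
The equivalence class containing D is {D,E}, of size 2.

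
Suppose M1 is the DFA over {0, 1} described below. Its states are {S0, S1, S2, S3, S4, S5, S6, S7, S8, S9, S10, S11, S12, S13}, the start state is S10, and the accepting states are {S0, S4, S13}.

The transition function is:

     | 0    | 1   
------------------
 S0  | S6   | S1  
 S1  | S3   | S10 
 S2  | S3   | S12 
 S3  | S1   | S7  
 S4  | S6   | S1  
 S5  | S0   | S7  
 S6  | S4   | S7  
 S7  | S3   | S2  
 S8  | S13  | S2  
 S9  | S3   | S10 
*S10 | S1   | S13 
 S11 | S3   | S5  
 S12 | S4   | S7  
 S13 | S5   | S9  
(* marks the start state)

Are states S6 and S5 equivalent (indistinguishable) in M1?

States {S8,S11} cannot be reached from the start state, so discard them.
Initial partition by acceptance: {S0,S4,S13} | {S1,S2,S3,S5,S6,S7,S9,S10,S12}.
Refine {S1,S2,S3,S5,S6,S7,S9,S10,S12} on symbol 0: members go to different blocks, giving {S1,S2,S3,S7,S9,S10} and {S5,S6,S12}.
On input 1, block {S1,S2,S3,S7,S9,S10} splits into {S1,S3,S7,S9} and {S2} and {S10}.
Refine {S1,S3,S7,S9} on symbol 1: members go to different blocks, giving {S1,S9} and {S3} and {S7}.
The partition is now stable with 7 blocks: {S0,S4,S13} | {S1,S9} | {S5,S6,S12} | {S2} | {S10} | {S3} | {S7}.
S6 and S5 lie in the same block of the stable partition, so they are equivalent — no string distinguishes them.

Yes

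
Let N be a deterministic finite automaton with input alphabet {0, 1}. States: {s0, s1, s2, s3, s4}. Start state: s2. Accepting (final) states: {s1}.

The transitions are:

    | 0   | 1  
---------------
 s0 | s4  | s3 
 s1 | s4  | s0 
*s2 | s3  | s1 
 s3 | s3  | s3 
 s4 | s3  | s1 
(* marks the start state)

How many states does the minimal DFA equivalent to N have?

4

P0 = {s1} | {s0,s2,s3,s4}.
On input 1, block {s0,s2,s3,s4} splits into {s0,s3} and {s2,s4}.
Refine {s0,s3} on symbol 0: members go to different blocks, giving {s0} and {s3}.
The partition is now stable with 4 blocks: {s1} | {s0} | {s2,s4} | {s3}.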